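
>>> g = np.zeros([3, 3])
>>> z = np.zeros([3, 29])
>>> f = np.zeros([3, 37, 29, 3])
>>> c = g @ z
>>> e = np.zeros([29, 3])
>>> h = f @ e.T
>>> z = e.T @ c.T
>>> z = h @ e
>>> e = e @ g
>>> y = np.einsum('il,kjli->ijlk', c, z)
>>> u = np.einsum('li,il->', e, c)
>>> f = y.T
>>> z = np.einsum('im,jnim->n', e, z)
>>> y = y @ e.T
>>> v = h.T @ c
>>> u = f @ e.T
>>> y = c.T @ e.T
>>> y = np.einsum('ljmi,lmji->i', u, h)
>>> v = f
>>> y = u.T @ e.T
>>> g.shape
(3, 3)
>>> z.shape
(37,)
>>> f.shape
(3, 29, 37, 3)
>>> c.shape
(3, 29)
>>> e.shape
(29, 3)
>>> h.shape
(3, 37, 29, 29)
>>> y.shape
(29, 37, 29, 29)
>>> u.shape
(3, 29, 37, 29)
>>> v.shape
(3, 29, 37, 3)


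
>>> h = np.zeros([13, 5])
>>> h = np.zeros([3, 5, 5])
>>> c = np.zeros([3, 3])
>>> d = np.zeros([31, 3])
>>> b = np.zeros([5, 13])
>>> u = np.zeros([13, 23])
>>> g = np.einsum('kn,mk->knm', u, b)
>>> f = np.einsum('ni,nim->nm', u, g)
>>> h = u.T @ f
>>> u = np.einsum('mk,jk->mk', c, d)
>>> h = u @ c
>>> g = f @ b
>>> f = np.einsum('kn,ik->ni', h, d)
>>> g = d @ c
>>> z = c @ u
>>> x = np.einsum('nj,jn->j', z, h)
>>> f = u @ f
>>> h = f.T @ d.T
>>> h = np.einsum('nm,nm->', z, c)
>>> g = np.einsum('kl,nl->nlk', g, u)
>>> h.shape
()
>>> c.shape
(3, 3)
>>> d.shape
(31, 3)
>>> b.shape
(5, 13)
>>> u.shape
(3, 3)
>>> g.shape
(3, 3, 31)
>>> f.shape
(3, 31)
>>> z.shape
(3, 3)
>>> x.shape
(3,)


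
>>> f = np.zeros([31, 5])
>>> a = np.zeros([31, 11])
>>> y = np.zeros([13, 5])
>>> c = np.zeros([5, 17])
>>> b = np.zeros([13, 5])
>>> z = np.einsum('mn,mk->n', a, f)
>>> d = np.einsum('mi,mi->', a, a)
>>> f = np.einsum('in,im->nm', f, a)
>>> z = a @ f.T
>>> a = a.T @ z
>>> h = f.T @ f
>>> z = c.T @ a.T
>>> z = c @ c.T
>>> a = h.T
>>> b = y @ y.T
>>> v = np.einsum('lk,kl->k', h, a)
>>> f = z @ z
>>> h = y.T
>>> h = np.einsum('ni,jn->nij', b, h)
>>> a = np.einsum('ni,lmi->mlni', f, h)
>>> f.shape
(5, 5)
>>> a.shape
(13, 13, 5, 5)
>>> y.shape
(13, 5)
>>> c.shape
(5, 17)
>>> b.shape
(13, 13)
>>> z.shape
(5, 5)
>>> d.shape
()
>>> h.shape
(13, 13, 5)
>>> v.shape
(11,)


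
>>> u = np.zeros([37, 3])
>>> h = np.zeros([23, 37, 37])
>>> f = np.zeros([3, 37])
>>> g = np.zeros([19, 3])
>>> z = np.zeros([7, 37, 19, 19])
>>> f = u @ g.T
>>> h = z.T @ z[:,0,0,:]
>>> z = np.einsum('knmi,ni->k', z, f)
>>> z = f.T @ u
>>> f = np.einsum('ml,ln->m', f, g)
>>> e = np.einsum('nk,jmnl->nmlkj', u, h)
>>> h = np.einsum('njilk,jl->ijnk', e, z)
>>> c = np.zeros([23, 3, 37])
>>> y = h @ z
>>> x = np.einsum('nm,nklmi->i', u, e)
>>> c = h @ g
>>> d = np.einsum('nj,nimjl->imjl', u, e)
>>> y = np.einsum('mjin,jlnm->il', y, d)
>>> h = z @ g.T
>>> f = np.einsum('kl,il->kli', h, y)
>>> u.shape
(37, 3)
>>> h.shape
(19, 19)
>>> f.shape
(19, 19, 37)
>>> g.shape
(19, 3)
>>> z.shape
(19, 3)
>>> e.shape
(37, 19, 19, 3, 19)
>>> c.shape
(19, 19, 37, 3)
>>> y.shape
(37, 19)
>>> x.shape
(19,)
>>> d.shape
(19, 19, 3, 19)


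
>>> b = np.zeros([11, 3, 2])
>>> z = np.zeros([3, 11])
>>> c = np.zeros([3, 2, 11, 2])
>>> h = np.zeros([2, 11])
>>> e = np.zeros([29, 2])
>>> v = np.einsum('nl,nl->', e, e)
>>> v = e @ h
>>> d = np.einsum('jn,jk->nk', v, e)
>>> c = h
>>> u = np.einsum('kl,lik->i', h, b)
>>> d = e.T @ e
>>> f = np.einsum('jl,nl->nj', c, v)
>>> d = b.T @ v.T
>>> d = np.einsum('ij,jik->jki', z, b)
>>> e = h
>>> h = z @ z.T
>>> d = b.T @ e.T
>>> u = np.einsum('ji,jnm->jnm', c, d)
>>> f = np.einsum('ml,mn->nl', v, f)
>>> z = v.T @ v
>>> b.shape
(11, 3, 2)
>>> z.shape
(11, 11)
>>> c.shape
(2, 11)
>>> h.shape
(3, 3)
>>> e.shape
(2, 11)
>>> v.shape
(29, 11)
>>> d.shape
(2, 3, 2)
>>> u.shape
(2, 3, 2)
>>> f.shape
(2, 11)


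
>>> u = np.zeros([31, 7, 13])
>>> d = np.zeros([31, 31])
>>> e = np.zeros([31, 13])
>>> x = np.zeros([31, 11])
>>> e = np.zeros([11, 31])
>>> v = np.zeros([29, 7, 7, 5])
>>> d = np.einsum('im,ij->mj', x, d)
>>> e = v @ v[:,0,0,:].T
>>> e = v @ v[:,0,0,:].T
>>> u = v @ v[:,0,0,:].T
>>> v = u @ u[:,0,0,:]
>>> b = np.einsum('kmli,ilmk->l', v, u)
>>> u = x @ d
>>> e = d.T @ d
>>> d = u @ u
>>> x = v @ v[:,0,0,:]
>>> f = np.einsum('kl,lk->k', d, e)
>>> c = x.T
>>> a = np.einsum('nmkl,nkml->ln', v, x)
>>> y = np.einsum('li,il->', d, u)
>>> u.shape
(31, 31)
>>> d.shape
(31, 31)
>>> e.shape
(31, 31)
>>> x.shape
(29, 7, 7, 29)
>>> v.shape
(29, 7, 7, 29)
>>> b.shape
(7,)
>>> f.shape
(31,)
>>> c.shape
(29, 7, 7, 29)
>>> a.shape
(29, 29)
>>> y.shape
()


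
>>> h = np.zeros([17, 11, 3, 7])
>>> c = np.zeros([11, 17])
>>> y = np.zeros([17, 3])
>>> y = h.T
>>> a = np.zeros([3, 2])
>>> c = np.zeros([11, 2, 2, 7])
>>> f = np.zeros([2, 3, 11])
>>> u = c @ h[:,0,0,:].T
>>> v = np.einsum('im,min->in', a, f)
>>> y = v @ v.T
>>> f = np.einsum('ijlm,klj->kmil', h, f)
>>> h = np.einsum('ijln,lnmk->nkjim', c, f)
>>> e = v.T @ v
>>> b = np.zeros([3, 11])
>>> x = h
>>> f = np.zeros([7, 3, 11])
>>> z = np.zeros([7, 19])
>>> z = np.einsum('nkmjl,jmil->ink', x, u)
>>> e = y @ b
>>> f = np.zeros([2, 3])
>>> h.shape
(7, 3, 2, 11, 17)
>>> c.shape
(11, 2, 2, 7)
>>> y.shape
(3, 3)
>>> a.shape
(3, 2)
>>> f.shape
(2, 3)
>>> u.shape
(11, 2, 2, 17)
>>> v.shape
(3, 11)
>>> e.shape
(3, 11)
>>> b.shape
(3, 11)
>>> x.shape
(7, 3, 2, 11, 17)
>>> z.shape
(2, 7, 3)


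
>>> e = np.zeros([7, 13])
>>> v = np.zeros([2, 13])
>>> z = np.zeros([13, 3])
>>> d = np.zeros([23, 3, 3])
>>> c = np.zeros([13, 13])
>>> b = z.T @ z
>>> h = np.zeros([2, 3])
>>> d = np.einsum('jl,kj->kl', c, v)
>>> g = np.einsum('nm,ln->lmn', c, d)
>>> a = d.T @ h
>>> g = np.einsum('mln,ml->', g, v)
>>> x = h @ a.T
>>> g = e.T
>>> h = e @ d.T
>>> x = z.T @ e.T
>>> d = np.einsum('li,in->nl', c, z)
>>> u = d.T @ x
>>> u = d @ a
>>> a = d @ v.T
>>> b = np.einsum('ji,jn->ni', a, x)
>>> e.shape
(7, 13)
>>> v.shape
(2, 13)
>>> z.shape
(13, 3)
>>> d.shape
(3, 13)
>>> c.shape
(13, 13)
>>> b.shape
(7, 2)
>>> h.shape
(7, 2)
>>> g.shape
(13, 7)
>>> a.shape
(3, 2)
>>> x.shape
(3, 7)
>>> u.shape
(3, 3)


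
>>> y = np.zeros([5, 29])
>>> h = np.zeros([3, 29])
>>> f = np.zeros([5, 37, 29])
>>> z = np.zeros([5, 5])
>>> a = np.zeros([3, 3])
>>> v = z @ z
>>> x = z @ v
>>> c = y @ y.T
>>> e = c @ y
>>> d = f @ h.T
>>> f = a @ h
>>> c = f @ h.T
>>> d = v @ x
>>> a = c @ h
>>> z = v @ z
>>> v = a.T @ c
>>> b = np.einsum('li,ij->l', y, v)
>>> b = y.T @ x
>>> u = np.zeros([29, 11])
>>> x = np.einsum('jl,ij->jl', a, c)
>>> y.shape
(5, 29)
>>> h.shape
(3, 29)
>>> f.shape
(3, 29)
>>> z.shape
(5, 5)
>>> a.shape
(3, 29)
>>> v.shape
(29, 3)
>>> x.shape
(3, 29)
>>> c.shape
(3, 3)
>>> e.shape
(5, 29)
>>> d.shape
(5, 5)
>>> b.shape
(29, 5)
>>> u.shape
(29, 11)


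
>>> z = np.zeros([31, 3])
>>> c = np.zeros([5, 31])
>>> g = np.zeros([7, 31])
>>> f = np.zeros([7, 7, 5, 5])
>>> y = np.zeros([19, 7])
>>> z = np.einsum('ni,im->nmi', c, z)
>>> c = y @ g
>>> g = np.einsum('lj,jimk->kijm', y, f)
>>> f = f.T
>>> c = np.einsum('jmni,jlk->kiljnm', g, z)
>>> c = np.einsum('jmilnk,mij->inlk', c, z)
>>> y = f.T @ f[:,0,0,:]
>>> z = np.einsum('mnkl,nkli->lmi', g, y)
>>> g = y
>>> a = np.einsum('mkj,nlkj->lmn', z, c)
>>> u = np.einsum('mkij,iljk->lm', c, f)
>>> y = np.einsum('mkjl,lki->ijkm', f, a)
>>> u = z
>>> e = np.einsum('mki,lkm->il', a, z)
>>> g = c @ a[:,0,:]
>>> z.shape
(5, 5, 7)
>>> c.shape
(3, 7, 5, 7)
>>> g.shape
(3, 7, 5, 3)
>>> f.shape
(5, 5, 7, 7)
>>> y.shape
(3, 7, 5, 5)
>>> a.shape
(7, 5, 3)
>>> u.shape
(5, 5, 7)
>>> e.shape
(3, 5)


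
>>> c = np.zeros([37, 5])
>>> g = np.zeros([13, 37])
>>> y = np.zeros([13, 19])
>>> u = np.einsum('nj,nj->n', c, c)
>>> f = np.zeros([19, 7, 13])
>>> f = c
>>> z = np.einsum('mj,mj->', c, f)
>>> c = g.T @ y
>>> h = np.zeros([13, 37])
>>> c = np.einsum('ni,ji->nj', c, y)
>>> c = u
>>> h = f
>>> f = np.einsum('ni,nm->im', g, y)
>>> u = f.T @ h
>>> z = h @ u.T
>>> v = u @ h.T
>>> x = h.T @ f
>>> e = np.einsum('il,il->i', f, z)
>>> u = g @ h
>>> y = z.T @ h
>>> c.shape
(37,)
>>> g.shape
(13, 37)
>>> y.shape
(19, 5)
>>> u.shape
(13, 5)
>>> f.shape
(37, 19)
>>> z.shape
(37, 19)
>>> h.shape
(37, 5)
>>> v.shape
(19, 37)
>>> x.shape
(5, 19)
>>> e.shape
(37,)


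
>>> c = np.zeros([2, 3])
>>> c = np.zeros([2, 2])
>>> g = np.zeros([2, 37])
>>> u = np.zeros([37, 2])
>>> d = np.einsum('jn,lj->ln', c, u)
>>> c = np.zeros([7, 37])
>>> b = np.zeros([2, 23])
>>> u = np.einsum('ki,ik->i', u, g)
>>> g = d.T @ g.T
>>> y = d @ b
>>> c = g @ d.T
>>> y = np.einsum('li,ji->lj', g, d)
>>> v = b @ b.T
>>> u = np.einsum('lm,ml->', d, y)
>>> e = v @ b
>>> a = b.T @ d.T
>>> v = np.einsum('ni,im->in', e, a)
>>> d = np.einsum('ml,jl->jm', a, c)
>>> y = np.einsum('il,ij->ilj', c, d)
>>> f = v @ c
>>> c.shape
(2, 37)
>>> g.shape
(2, 2)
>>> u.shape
()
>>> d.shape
(2, 23)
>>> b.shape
(2, 23)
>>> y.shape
(2, 37, 23)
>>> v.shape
(23, 2)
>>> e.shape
(2, 23)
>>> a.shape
(23, 37)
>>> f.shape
(23, 37)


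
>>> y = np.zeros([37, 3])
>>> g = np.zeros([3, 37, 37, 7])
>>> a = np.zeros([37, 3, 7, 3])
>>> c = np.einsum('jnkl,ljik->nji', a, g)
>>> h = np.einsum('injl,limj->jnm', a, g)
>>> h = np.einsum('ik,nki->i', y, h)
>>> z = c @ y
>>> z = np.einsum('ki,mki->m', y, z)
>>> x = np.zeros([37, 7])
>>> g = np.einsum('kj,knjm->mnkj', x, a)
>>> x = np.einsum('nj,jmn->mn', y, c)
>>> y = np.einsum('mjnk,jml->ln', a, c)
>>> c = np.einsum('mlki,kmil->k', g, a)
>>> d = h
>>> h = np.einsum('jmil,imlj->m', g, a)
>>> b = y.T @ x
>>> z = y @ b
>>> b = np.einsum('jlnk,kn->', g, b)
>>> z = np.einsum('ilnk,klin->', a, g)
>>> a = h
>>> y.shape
(37, 7)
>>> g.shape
(3, 3, 37, 7)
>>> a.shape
(3,)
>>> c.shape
(37,)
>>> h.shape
(3,)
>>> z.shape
()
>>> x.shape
(37, 37)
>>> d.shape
(37,)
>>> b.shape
()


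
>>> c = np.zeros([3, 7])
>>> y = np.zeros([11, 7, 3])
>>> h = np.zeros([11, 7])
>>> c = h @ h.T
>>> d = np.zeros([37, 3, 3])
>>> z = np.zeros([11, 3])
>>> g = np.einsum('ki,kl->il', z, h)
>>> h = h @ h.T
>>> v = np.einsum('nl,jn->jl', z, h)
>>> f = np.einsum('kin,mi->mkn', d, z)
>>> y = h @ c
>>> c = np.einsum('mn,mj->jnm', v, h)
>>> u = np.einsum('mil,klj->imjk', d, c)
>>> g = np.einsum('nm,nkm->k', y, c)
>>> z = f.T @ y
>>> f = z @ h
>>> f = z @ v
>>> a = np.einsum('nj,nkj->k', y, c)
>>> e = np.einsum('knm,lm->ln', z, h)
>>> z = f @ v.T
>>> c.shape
(11, 3, 11)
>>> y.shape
(11, 11)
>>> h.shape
(11, 11)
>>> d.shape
(37, 3, 3)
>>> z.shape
(3, 37, 11)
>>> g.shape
(3,)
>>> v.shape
(11, 3)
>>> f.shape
(3, 37, 3)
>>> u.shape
(3, 37, 11, 11)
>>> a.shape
(3,)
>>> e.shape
(11, 37)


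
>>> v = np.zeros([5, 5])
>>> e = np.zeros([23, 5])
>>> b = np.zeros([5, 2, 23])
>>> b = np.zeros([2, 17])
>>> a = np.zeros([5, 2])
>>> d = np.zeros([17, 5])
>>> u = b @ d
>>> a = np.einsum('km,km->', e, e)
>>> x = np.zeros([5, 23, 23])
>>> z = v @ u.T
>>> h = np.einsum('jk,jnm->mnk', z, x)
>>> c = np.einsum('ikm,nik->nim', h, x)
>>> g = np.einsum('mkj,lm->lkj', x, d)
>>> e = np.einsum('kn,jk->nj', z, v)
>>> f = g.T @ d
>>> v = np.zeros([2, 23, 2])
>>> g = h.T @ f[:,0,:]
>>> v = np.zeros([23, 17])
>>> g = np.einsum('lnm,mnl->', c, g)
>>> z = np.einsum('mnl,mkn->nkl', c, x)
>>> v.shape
(23, 17)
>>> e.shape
(2, 5)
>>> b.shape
(2, 17)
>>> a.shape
()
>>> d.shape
(17, 5)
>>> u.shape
(2, 5)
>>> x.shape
(5, 23, 23)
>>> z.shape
(23, 23, 2)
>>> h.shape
(23, 23, 2)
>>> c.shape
(5, 23, 2)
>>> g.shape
()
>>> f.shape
(23, 23, 5)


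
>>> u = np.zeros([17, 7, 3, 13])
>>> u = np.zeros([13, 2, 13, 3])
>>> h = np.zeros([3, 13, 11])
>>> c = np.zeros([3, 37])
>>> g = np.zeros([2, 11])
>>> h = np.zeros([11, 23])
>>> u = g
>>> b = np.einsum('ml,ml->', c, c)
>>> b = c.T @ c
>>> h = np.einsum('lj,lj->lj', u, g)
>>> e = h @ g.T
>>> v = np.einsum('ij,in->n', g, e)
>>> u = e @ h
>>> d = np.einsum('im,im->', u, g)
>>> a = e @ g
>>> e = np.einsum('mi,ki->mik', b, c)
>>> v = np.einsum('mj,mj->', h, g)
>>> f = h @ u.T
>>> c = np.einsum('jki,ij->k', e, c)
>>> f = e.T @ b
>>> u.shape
(2, 11)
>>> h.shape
(2, 11)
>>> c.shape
(37,)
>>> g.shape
(2, 11)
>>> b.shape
(37, 37)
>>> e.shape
(37, 37, 3)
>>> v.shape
()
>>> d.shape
()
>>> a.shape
(2, 11)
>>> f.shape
(3, 37, 37)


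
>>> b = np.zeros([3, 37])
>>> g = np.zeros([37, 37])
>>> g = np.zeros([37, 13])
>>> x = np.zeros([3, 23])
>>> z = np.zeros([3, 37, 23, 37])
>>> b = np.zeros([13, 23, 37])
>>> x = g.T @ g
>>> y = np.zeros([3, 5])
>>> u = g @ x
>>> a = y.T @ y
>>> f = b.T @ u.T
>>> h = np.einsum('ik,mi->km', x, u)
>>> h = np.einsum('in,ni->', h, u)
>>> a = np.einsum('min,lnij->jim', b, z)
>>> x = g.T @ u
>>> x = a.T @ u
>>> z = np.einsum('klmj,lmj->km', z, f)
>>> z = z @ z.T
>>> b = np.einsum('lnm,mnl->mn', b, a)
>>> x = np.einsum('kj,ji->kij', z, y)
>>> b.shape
(37, 23)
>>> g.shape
(37, 13)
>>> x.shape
(3, 5, 3)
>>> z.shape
(3, 3)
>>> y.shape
(3, 5)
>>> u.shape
(37, 13)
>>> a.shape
(37, 23, 13)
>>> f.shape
(37, 23, 37)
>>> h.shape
()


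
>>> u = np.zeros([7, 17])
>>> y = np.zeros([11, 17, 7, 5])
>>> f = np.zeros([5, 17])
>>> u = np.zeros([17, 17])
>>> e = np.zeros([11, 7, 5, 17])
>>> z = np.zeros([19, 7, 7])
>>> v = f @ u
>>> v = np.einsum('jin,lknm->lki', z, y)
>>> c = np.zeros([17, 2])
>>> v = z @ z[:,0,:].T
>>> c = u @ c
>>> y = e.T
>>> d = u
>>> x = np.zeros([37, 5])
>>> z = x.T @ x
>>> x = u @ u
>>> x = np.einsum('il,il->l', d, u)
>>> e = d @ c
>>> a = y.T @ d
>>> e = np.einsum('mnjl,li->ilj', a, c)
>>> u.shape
(17, 17)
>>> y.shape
(17, 5, 7, 11)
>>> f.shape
(5, 17)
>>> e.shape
(2, 17, 5)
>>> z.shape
(5, 5)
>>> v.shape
(19, 7, 19)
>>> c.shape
(17, 2)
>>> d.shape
(17, 17)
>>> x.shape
(17,)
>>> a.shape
(11, 7, 5, 17)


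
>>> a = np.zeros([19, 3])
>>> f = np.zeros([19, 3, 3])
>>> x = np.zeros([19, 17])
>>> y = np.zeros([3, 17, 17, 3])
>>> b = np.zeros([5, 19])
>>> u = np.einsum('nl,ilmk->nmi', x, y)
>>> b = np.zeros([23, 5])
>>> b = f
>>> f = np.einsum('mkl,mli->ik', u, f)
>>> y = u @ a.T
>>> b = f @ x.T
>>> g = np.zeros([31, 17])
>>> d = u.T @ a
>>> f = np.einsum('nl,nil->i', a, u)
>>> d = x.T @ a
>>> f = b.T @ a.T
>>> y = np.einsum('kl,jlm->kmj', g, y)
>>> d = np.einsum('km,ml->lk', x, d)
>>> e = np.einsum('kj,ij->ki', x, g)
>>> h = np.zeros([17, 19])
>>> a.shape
(19, 3)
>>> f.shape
(19, 19)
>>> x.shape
(19, 17)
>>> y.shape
(31, 19, 19)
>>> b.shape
(3, 19)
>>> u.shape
(19, 17, 3)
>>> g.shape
(31, 17)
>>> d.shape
(3, 19)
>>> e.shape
(19, 31)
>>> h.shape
(17, 19)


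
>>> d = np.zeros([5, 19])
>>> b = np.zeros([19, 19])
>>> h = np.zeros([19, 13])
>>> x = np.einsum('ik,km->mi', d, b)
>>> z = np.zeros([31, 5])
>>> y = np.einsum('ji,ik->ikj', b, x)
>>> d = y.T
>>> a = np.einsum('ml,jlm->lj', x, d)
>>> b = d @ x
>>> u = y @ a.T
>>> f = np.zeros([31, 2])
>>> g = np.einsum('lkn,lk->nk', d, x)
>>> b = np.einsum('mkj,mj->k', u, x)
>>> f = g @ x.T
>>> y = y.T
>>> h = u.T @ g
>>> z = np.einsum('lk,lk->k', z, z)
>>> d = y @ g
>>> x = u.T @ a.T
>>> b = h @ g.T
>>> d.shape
(19, 5, 5)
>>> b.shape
(5, 5, 19)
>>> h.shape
(5, 5, 5)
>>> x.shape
(5, 5, 5)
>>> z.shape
(5,)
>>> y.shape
(19, 5, 19)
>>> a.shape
(5, 19)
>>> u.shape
(19, 5, 5)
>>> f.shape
(19, 19)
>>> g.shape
(19, 5)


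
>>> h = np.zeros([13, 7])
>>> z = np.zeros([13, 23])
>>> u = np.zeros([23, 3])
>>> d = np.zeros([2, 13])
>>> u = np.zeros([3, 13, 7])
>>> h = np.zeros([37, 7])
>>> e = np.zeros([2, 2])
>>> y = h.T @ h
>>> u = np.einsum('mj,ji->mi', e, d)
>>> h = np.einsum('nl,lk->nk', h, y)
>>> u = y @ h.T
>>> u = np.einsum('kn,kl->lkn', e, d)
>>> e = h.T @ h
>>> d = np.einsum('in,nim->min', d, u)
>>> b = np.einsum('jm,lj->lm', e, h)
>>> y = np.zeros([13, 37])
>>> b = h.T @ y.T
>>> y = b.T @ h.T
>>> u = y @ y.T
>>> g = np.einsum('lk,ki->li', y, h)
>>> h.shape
(37, 7)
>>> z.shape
(13, 23)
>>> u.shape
(13, 13)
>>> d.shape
(2, 2, 13)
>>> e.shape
(7, 7)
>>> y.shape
(13, 37)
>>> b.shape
(7, 13)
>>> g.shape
(13, 7)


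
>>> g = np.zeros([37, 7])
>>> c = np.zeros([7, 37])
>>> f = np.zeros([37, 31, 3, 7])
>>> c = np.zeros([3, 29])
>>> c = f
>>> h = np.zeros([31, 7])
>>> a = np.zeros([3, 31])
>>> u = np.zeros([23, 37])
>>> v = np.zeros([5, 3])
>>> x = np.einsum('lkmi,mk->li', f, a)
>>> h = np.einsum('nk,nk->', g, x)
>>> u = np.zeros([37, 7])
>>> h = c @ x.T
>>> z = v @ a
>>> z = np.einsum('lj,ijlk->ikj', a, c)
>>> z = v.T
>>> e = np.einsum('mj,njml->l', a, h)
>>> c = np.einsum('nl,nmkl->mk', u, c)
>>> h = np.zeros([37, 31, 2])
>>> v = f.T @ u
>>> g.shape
(37, 7)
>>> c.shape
(31, 3)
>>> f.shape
(37, 31, 3, 7)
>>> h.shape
(37, 31, 2)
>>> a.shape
(3, 31)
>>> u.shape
(37, 7)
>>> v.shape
(7, 3, 31, 7)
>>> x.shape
(37, 7)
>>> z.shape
(3, 5)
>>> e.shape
(37,)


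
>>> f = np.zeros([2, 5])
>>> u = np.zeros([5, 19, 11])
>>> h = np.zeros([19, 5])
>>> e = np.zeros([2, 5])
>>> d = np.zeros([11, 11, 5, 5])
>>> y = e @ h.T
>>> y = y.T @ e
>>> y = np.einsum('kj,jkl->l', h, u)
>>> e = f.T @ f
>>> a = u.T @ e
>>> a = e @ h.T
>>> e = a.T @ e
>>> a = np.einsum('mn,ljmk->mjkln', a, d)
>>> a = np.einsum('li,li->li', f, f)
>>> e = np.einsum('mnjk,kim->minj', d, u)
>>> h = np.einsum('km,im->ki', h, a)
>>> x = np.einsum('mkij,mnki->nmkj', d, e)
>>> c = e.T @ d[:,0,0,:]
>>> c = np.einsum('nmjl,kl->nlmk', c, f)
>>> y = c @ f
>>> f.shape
(2, 5)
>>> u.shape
(5, 19, 11)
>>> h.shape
(19, 2)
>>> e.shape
(11, 19, 11, 5)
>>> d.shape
(11, 11, 5, 5)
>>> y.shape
(5, 5, 11, 5)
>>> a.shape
(2, 5)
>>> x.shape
(19, 11, 11, 5)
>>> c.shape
(5, 5, 11, 2)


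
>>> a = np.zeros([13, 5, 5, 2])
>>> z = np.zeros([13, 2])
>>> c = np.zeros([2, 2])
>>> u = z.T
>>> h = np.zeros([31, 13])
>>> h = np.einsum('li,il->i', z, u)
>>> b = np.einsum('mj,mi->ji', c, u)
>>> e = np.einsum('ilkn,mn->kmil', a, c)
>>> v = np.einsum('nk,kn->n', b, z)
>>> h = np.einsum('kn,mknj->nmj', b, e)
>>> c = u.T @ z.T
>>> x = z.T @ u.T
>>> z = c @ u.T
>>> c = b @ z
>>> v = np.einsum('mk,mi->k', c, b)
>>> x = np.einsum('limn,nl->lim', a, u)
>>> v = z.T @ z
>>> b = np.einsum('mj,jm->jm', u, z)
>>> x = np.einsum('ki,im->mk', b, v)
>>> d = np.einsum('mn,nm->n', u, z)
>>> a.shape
(13, 5, 5, 2)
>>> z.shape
(13, 2)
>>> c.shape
(2, 2)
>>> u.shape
(2, 13)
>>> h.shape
(13, 5, 5)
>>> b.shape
(13, 2)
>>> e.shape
(5, 2, 13, 5)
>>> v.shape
(2, 2)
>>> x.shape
(2, 13)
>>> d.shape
(13,)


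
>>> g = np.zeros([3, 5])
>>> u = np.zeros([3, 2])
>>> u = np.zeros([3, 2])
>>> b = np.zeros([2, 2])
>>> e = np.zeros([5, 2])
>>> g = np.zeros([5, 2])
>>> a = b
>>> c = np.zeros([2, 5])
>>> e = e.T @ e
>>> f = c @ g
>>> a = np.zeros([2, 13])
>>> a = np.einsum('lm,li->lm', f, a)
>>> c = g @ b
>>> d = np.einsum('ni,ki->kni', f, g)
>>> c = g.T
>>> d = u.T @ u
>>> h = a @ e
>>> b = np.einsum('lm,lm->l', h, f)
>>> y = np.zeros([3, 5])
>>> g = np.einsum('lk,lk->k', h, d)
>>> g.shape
(2,)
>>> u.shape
(3, 2)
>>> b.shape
(2,)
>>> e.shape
(2, 2)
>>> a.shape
(2, 2)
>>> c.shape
(2, 5)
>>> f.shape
(2, 2)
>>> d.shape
(2, 2)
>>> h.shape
(2, 2)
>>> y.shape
(3, 5)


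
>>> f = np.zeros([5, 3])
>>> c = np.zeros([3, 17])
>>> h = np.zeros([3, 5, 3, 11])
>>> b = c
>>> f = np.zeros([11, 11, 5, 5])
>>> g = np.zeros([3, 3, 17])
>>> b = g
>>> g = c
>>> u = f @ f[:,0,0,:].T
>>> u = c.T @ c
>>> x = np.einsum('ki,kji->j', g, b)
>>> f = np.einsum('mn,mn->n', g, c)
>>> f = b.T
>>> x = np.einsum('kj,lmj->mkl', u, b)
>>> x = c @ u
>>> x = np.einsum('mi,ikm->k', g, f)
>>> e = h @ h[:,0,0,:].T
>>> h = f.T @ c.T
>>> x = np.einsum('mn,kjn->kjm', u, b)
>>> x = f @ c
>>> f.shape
(17, 3, 3)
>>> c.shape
(3, 17)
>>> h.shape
(3, 3, 3)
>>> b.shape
(3, 3, 17)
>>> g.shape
(3, 17)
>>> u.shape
(17, 17)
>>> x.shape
(17, 3, 17)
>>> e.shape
(3, 5, 3, 3)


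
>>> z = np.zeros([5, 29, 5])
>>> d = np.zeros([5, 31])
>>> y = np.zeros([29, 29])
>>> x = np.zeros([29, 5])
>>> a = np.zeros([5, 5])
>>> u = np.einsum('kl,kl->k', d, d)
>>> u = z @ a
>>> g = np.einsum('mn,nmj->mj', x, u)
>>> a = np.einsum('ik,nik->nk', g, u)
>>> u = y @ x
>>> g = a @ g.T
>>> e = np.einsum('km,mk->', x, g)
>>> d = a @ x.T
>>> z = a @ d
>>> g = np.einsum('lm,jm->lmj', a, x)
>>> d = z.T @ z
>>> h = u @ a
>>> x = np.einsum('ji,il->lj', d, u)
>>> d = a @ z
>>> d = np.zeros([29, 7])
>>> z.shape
(5, 29)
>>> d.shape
(29, 7)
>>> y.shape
(29, 29)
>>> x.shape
(5, 29)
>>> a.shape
(5, 5)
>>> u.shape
(29, 5)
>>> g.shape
(5, 5, 29)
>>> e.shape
()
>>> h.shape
(29, 5)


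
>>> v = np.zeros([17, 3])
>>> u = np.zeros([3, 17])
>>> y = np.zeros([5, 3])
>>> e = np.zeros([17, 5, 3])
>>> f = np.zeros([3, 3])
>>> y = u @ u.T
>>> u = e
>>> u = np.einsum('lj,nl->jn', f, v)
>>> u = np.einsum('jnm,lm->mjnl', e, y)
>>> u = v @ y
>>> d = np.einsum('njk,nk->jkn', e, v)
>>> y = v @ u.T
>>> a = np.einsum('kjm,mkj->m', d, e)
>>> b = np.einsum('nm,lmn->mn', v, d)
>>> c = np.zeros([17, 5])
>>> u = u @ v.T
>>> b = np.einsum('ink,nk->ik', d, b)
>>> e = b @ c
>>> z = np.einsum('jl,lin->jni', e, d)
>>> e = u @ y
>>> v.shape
(17, 3)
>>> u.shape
(17, 17)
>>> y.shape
(17, 17)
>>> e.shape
(17, 17)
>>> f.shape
(3, 3)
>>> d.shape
(5, 3, 17)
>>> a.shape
(17,)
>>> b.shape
(5, 17)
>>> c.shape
(17, 5)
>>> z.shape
(5, 17, 3)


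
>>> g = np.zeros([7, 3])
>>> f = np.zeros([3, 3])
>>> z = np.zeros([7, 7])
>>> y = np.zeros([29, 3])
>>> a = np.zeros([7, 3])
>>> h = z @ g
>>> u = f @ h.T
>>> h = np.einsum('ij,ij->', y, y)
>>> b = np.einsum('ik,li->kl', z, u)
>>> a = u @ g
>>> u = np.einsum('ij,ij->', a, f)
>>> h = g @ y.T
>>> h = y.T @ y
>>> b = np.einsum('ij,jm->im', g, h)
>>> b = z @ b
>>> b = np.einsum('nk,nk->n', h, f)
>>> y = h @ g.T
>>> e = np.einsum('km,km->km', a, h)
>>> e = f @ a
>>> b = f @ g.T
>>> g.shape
(7, 3)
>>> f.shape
(3, 3)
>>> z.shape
(7, 7)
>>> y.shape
(3, 7)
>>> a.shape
(3, 3)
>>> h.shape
(3, 3)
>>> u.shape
()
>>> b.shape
(3, 7)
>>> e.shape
(3, 3)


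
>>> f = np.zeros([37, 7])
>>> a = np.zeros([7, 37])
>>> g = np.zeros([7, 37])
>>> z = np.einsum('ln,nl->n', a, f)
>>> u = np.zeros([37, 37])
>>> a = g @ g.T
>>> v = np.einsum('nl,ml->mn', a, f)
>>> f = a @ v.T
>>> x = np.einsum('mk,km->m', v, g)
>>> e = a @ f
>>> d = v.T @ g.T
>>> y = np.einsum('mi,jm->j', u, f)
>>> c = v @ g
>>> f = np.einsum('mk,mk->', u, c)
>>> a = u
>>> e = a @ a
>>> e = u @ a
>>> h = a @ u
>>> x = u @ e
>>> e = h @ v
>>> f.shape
()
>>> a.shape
(37, 37)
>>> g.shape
(7, 37)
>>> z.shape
(37,)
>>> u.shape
(37, 37)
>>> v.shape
(37, 7)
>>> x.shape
(37, 37)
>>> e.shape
(37, 7)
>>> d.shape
(7, 7)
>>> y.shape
(7,)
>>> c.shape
(37, 37)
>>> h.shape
(37, 37)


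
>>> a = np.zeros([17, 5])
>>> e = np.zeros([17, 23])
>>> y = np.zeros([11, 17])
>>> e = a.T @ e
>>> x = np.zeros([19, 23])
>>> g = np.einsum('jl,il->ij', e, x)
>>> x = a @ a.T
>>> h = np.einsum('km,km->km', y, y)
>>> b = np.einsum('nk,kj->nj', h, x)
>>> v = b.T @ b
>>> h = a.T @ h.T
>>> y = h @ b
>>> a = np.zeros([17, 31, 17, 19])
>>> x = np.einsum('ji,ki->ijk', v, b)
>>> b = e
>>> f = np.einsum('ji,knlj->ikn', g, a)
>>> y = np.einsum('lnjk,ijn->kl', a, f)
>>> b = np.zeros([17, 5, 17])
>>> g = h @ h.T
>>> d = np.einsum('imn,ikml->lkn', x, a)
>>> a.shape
(17, 31, 17, 19)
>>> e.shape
(5, 23)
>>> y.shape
(19, 17)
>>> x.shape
(17, 17, 11)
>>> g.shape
(5, 5)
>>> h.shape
(5, 11)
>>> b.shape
(17, 5, 17)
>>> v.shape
(17, 17)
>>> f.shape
(5, 17, 31)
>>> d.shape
(19, 31, 11)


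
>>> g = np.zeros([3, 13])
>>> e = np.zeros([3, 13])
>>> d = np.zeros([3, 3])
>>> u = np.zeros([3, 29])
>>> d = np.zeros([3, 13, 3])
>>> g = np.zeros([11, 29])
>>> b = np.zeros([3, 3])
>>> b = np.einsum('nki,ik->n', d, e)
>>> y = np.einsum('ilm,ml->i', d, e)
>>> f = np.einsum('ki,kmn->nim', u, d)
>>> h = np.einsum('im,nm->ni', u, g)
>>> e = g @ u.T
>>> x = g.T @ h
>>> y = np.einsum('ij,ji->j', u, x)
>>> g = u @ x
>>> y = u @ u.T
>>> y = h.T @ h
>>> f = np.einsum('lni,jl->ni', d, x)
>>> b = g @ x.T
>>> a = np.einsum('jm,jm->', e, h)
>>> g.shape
(3, 3)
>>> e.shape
(11, 3)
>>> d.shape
(3, 13, 3)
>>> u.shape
(3, 29)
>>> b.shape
(3, 29)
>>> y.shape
(3, 3)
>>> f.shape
(13, 3)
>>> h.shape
(11, 3)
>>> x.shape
(29, 3)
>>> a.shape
()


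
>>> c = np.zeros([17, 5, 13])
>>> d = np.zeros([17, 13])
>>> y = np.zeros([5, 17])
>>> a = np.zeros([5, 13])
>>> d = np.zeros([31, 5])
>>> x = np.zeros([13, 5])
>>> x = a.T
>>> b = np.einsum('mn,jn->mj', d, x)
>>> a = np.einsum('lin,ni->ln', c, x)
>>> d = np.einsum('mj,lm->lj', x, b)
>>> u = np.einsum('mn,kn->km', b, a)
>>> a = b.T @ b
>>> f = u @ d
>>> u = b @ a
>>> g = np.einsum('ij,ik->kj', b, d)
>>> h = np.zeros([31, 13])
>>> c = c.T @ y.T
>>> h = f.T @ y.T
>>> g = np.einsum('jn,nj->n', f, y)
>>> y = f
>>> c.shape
(13, 5, 5)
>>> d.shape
(31, 5)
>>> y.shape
(17, 5)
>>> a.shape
(13, 13)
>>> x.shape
(13, 5)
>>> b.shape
(31, 13)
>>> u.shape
(31, 13)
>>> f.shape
(17, 5)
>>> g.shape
(5,)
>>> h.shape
(5, 5)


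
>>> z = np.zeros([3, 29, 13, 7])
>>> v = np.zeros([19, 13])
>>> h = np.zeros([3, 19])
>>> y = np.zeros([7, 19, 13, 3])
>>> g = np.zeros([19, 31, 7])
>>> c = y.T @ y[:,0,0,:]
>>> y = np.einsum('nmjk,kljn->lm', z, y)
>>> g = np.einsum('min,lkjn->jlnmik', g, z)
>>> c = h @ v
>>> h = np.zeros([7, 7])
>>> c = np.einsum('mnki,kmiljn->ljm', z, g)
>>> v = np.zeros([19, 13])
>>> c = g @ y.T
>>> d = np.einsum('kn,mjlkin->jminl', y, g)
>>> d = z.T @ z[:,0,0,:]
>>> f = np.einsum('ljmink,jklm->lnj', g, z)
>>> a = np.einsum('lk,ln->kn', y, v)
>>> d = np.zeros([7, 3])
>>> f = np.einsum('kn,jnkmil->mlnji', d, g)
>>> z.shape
(3, 29, 13, 7)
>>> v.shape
(19, 13)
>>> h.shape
(7, 7)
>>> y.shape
(19, 29)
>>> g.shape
(13, 3, 7, 19, 31, 29)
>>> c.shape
(13, 3, 7, 19, 31, 19)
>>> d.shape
(7, 3)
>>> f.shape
(19, 29, 3, 13, 31)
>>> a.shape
(29, 13)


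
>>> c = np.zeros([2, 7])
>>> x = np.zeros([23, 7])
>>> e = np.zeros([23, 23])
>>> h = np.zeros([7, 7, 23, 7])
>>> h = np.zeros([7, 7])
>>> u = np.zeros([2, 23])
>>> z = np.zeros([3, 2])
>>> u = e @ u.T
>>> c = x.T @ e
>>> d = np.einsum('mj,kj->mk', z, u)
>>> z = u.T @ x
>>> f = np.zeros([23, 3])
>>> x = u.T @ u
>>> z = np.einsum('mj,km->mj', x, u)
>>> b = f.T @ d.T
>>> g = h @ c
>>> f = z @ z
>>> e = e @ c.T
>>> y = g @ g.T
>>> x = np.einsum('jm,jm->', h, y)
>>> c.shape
(7, 23)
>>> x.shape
()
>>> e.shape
(23, 7)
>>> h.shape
(7, 7)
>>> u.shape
(23, 2)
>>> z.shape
(2, 2)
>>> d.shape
(3, 23)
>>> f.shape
(2, 2)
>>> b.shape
(3, 3)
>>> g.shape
(7, 23)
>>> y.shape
(7, 7)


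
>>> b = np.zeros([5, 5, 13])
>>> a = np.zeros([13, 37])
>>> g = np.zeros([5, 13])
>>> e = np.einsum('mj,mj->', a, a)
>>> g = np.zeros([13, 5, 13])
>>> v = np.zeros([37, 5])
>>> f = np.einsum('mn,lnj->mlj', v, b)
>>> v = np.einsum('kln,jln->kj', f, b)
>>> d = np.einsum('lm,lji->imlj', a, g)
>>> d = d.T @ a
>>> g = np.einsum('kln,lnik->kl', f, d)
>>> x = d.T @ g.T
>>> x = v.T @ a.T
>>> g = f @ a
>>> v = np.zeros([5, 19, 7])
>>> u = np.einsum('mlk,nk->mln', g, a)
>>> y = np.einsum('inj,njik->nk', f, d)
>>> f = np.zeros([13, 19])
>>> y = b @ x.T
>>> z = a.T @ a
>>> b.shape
(5, 5, 13)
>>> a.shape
(13, 37)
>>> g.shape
(37, 5, 37)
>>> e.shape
()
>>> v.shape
(5, 19, 7)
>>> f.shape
(13, 19)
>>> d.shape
(5, 13, 37, 37)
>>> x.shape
(5, 13)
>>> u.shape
(37, 5, 13)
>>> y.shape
(5, 5, 5)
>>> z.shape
(37, 37)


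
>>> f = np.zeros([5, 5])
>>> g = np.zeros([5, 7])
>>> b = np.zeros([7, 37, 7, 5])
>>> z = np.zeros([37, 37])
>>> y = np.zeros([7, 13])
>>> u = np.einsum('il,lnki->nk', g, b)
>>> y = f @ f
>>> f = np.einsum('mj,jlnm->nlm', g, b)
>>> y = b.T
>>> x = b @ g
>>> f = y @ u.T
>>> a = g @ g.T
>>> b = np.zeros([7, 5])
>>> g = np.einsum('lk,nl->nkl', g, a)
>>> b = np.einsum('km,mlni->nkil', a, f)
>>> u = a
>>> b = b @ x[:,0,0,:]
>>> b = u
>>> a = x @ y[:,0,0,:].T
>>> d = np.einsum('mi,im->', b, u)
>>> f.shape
(5, 7, 37, 37)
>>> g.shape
(5, 7, 5)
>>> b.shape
(5, 5)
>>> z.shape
(37, 37)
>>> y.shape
(5, 7, 37, 7)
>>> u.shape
(5, 5)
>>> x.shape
(7, 37, 7, 7)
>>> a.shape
(7, 37, 7, 5)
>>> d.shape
()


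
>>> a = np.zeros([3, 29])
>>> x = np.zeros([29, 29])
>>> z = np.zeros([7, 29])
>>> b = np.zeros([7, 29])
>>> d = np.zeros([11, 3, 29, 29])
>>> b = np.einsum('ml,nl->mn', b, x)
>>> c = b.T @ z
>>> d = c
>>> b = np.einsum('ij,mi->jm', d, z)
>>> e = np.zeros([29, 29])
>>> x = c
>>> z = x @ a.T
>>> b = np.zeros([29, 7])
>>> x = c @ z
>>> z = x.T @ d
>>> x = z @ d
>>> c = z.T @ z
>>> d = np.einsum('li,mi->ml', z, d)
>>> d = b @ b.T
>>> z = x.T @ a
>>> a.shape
(3, 29)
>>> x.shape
(3, 29)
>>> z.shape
(29, 29)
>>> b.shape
(29, 7)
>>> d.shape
(29, 29)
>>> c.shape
(29, 29)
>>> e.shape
(29, 29)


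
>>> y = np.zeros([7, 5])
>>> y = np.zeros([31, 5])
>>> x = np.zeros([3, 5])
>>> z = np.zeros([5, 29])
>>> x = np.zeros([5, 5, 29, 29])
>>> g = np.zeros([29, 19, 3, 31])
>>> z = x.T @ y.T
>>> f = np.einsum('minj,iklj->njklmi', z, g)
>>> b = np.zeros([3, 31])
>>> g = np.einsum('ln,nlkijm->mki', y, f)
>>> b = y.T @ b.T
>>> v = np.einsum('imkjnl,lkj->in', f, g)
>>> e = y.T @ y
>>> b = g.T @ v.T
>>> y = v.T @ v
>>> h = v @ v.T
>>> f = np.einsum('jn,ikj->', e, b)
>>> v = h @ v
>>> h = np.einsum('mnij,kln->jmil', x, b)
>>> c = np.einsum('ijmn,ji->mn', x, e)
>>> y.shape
(29, 29)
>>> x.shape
(5, 5, 29, 29)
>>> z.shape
(29, 29, 5, 31)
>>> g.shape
(29, 19, 3)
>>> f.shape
()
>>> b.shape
(3, 19, 5)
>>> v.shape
(5, 29)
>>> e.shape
(5, 5)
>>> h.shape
(29, 5, 29, 19)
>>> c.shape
(29, 29)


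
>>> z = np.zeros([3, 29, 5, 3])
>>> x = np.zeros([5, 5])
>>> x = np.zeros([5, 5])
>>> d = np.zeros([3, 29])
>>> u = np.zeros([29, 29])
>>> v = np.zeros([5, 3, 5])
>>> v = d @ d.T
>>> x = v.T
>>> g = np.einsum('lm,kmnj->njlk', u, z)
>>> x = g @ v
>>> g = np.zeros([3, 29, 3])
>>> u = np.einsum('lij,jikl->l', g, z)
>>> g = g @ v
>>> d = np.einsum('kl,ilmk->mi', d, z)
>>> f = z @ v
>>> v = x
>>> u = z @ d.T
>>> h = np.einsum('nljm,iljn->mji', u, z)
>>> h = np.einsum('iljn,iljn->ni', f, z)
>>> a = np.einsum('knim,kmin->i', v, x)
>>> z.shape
(3, 29, 5, 3)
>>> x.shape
(5, 3, 29, 3)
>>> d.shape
(5, 3)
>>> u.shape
(3, 29, 5, 5)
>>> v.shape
(5, 3, 29, 3)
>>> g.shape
(3, 29, 3)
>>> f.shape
(3, 29, 5, 3)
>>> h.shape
(3, 3)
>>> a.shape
(29,)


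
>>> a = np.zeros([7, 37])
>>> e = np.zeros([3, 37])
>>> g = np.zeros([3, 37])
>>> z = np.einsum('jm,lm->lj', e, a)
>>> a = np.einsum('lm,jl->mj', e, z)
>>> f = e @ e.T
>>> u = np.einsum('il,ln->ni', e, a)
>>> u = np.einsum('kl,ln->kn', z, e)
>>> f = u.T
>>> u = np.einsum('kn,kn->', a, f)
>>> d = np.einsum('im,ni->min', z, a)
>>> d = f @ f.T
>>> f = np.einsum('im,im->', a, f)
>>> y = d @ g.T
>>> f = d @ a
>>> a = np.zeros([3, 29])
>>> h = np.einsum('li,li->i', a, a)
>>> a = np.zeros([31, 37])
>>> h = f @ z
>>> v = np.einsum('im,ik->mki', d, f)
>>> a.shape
(31, 37)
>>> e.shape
(3, 37)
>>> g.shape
(3, 37)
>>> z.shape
(7, 3)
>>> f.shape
(37, 7)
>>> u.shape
()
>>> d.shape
(37, 37)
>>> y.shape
(37, 3)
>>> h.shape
(37, 3)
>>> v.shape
(37, 7, 37)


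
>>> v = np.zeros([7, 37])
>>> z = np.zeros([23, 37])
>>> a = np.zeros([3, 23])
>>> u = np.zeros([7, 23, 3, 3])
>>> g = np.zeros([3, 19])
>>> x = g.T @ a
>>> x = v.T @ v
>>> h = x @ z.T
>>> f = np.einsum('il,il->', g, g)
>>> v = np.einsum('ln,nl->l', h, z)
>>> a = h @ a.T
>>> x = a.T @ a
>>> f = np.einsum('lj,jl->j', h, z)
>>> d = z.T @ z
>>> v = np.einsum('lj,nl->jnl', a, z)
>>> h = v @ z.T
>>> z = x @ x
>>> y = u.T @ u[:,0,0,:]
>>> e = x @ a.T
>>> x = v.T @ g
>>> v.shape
(3, 23, 37)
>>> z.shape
(3, 3)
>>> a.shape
(37, 3)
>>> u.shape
(7, 23, 3, 3)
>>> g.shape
(3, 19)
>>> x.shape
(37, 23, 19)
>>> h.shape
(3, 23, 23)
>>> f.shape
(23,)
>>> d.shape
(37, 37)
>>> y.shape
(3, 3, 23, 3)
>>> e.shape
(3, 37)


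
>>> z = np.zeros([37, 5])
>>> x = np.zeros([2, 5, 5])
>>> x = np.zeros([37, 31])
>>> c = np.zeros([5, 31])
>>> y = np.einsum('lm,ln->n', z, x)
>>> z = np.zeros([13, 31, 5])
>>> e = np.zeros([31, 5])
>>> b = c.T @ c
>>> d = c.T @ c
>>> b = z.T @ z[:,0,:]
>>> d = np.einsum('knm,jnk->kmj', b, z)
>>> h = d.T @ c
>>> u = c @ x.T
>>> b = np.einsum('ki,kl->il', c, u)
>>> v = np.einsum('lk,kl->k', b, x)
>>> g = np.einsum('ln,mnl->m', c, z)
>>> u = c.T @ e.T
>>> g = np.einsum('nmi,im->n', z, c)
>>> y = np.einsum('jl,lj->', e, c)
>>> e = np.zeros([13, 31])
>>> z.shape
(13, 31, 5)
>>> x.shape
(37, 31)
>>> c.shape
(5, 31)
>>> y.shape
()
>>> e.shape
(13, 31)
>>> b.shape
(31, 37)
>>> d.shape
(5, 5, 13)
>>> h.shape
(13, 5, 31)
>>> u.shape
(31, 31)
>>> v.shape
(37,)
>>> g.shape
(13,)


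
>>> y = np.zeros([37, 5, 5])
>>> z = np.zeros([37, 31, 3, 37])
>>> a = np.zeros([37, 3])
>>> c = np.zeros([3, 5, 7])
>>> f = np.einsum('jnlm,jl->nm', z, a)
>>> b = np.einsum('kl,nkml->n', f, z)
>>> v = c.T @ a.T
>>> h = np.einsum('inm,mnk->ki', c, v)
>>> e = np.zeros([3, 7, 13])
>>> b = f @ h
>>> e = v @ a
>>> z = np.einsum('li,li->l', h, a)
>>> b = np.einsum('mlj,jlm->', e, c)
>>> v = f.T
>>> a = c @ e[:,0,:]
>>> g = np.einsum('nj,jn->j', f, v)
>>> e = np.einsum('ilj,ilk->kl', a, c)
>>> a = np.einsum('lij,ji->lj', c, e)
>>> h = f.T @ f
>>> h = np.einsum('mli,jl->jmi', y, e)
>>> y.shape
(37, 5, 5)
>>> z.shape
(37,)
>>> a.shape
(3, 7)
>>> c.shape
(3, 5, 7)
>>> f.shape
(31, 37)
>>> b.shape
()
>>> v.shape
(37, 31)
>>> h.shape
(7, 37, 5)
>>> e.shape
(7, 5)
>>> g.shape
(37,)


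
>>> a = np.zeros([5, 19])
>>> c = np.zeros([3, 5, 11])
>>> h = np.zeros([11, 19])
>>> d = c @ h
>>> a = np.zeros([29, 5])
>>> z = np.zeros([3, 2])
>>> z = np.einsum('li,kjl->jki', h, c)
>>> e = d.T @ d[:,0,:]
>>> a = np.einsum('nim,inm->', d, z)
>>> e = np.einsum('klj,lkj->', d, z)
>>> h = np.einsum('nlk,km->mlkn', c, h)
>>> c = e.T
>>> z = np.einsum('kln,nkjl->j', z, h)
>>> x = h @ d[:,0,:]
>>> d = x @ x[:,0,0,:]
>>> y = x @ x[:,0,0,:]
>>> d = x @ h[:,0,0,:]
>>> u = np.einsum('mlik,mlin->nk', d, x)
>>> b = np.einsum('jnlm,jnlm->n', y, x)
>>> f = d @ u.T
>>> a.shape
()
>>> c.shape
()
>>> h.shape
(19, 5, 11, 3)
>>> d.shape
(19, 5, 11, 3)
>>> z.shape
(11,)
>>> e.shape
()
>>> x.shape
(19, 5, 11, 19)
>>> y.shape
(19, 5, 11, 19)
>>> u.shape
(19, 3)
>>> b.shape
(5,)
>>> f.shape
(19, 5, 11, 19)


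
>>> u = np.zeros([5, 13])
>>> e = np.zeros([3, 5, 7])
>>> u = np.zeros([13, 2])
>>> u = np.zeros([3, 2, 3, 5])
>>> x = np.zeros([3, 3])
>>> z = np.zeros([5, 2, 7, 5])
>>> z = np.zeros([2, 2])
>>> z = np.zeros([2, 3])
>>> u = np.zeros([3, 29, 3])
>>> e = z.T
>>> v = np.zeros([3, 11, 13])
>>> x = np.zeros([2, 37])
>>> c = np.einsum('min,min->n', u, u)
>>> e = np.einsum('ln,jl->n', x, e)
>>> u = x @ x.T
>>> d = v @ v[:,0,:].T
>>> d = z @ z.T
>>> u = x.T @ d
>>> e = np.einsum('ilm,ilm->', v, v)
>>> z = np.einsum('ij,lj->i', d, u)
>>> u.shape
(37, 2)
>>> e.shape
()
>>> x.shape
(2, 37)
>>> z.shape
(2,)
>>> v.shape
(3, 11, 13)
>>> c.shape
(3,)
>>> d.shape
(2, 2)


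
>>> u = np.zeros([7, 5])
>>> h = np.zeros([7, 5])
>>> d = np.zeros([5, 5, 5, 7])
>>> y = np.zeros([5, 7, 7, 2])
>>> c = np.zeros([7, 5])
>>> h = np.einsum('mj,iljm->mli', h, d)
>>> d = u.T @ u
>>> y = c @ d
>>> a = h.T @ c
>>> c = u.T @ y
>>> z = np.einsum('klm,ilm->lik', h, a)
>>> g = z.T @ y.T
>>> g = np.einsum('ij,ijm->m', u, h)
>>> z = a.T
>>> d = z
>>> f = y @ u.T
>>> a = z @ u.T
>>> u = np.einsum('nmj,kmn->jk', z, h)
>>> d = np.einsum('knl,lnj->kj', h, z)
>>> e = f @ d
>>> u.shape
(5, 7)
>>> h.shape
(7, 5, 5)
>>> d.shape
(7, 5)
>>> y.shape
(7, 5)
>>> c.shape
(5, 5)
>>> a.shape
(5, 5, 7)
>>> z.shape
(5, 5, 5)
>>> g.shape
(5,)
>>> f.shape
(7, 7)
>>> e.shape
(7, 5)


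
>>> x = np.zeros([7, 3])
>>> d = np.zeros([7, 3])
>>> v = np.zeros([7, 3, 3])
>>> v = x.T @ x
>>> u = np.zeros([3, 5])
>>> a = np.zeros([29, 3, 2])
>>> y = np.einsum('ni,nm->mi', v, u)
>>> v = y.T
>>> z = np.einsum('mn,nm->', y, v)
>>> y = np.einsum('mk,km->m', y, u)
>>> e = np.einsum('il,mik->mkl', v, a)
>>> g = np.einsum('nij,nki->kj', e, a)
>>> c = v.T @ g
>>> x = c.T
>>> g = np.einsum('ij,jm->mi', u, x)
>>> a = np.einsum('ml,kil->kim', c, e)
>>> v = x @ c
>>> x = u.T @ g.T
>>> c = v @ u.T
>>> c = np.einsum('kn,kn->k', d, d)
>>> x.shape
(5, 5)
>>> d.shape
(7, 3)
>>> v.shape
(5, 5)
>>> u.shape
(3, 5)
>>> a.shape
(29, 2, 5)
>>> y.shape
(5,)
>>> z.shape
()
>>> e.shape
(29, 2, 5)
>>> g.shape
(5, 3)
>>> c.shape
(7,)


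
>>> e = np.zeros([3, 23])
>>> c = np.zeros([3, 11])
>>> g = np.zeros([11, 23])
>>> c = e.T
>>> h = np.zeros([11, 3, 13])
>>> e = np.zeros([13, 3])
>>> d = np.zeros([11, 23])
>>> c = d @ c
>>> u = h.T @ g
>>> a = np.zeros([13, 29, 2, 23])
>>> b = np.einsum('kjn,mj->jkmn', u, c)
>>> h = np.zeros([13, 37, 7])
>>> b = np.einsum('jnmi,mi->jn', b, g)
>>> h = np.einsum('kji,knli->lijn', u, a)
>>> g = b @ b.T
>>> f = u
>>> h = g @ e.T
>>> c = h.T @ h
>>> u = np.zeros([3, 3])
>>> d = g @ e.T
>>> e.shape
(13, 3)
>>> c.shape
(13, 13)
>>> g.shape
(3, 3)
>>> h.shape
(3, 13)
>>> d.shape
(3, 13)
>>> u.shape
(3, 3)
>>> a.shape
(13, 29, 2, 23)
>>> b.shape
(3, 13)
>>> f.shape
(13, 3, 23)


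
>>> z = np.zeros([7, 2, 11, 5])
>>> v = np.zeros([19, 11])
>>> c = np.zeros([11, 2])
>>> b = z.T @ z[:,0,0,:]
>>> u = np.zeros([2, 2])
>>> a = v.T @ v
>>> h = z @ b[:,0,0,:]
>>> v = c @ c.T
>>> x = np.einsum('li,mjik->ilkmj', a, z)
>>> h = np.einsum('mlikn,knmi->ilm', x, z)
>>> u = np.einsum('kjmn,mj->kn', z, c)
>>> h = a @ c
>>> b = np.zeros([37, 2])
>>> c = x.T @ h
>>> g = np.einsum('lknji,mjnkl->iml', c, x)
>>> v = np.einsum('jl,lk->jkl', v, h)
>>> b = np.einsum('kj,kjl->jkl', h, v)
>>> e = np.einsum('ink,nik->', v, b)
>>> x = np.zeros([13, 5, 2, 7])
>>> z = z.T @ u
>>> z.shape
(5, 11, 2, 5)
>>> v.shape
(11, 2, 11)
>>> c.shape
(2, 7, 5, 11, 2)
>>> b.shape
(2, 11, 11)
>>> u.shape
(7, 5)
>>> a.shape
(11, 11)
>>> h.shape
(11, 2)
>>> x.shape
(13, 5, 2, 7)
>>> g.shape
(2, 11, 2)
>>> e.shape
()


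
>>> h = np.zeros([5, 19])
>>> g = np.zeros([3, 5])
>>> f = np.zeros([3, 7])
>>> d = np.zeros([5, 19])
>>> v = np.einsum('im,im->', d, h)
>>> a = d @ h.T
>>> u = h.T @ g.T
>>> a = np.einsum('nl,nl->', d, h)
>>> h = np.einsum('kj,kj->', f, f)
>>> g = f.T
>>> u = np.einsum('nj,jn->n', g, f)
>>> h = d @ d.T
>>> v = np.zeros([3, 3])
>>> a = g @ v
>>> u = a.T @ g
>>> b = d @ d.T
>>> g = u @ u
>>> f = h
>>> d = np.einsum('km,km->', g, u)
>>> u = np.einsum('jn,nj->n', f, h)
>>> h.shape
(5, 5)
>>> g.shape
(3, 3)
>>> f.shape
(5, 5)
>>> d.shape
()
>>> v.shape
(3, 3)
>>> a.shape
(7, 3)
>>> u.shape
(5,)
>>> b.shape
(5, 5)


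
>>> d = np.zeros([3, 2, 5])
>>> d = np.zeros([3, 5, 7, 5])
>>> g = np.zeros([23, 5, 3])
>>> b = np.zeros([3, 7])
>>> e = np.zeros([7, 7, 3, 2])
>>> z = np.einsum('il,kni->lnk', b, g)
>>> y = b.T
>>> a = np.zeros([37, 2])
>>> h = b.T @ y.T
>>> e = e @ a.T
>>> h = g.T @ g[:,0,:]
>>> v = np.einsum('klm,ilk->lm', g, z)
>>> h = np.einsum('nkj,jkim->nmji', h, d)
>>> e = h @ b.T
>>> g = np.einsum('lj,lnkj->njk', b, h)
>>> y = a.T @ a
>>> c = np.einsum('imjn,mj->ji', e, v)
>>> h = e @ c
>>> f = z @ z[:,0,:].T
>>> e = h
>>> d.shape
(3, 5, 7, 5)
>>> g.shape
(5, 7, 3)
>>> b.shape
(3, 7)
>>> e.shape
(3, 5, 3, 3)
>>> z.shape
(7, 5, 23)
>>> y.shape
(2, 2)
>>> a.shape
(37, 2)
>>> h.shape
(3, 5, 3, 3)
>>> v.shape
(5, 3)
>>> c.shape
(3, 3)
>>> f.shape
(7, 5, 7)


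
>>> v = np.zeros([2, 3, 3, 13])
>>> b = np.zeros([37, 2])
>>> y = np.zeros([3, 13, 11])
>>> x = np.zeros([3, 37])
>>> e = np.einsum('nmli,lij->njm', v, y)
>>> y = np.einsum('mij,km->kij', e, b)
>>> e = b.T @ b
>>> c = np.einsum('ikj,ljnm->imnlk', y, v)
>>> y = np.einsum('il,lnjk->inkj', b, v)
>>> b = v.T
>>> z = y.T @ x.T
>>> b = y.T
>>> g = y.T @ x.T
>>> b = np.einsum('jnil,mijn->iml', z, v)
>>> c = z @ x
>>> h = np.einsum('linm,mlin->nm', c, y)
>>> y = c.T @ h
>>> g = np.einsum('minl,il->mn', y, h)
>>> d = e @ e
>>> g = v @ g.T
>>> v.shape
(2, 3, 3, 13)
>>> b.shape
(3, 2, 3)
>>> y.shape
(37, 3, 13, 37)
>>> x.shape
(3, 37)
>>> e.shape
(2, 2)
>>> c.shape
(3, 13, 3, 37)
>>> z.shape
(3, 13, 3, 3)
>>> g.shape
(2, 3, 3, 37)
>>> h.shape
(3, 37)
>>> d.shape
(2, 2)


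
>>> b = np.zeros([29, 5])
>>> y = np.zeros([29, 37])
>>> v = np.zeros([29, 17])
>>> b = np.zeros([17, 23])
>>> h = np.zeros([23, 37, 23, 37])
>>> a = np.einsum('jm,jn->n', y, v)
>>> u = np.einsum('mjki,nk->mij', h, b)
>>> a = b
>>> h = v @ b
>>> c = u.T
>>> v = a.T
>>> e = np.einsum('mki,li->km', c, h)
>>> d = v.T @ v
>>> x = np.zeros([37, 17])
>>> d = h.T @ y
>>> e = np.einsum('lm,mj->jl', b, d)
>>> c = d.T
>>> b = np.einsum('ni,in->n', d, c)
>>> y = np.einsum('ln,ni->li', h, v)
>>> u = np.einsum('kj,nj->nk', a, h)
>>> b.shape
(23,)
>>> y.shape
(29, 17)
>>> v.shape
(23, 17)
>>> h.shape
(29, 23)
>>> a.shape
(17, 23)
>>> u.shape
(29, 17)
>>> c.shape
(37, 23)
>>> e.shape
(37, 17)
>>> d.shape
(23, 37)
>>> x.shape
(37, 17)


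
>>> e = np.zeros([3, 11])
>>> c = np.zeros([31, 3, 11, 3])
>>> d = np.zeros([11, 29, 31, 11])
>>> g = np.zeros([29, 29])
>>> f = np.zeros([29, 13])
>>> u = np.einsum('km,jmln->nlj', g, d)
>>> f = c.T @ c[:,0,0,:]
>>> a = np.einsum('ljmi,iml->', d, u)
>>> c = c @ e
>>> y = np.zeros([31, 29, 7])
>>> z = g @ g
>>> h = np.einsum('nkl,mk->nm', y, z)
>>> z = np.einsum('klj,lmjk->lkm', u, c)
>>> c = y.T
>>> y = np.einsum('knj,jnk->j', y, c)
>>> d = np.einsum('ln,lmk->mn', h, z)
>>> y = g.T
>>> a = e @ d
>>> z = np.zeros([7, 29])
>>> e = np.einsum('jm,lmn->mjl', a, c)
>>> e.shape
(29, 3, 7)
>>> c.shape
(7, 29, 31)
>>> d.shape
(11, 29)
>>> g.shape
(29, 29)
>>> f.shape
(3, 11, 3, 3)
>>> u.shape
(11, 31, 11)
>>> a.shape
(3, 29)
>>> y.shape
(29, 29)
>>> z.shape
(7, 29)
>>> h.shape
(31, 29)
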